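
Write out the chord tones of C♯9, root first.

C#  E#  G#  B  D#

C♯9: dominant ninth on C#.
C# — root
E# — major 3rd
G# — perfect 5th
B — minor 7th
D# — major 9th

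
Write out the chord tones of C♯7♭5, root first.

Root C♯, quality dominant seventh flat five:
C♯ — root
E♯ — major 3rd
G — diminished 5th
B — minor 7th

C♯, E♯, G, B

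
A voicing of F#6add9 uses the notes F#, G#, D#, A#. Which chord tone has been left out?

F#6add9 = F#, A#, C#, D#, G#. The voicing lacks the 5th (perfect 5th), C#.

C#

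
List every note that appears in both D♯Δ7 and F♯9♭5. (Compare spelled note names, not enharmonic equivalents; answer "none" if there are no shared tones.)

D♯Δ7: D# F## A# C##
F♯9♭5: F# A# C E G#
Common to both → A#.

A#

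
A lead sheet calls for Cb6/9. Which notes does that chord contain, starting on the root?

Cb, Eb, Gb, Ab, Db

Root Cb, quality six-nine:
Cb — root
Eb — major 3rd
Gb — perfect 5th
Ab — major 6th
Db — major 9th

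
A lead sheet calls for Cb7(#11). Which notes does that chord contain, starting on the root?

Cb7(#11): dominant seventh sharp eleven on Cb.
root → Cb
3rd (major 3rd) → Eb
5th (perfect 5th) → Gb
7th (minor 7th) → Bbb
11th (augmented 11th) → F

Cb  Eb  Gb  Bbb  F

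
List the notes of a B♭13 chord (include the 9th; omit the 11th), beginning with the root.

B♭, D, F, A♭, C, G

Root B♭, quality dominant thirteenth:
Root: B♭
Major 3rd (3rd): D
Perfect 5th (5th): F
Minor 7th (7th): A♭
Major 9th (9th): C
Major 13th (13th): G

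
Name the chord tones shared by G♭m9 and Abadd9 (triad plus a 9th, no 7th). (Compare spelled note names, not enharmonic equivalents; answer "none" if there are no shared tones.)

A♭

G♭m9: G♭ B𝄫 D♭ F♭ A♭
Abadd9: A♭ C E♭ B♭
Common to both → A♭.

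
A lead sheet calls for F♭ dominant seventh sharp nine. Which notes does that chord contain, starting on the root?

Fb – Ab – Cb – Ebb – G

Root Fb, quality dominant seventh sharp nine:
Root: Fb
Major 3rd (3rd): Ab
Perfect 5th (5th): Cb
Minor 7th (7th): Ebb
Augmented 9th (9th): G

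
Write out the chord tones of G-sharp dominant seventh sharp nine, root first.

G-sharp, B-sharp, D-sharp, F-sharp, A-double-sharp

G-sharp dominant seventh sharp nine: dominant seventh sharp nine on G-sharp.
G-sharp — root
B-sharp — major 3rd
D-sharp — perfect 5th
F-sharp — minor 7th
A-double-sharp — augmented 9th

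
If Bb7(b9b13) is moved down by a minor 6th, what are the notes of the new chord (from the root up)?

D – F# – A – C – Eb – Bb

Transposed root: Bb → D (minor 6th down). So we spell D dominant seventh flat nine flat thirteen:
- root: D
- major 3rd: F#
- perfect 5th: A
- minor 7th: C
- minor 9th: Eb
- minor 13th: Bb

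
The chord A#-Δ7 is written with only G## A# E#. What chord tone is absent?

The full A#-Δ7 chord is A#, C#, E#, G##.
Comparing with the voicing, the minor 3rd (3rd) — C# — is absent.

C#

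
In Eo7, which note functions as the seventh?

Eo7 is built on E; its 7th is a diminished 7th above the root.
A seventh above E uses the letter D, and the diminished 7th above E is D♭.

D♭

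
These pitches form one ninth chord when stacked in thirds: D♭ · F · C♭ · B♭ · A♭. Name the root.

Stacking in thirds gives B♭ – D♭ – F – A♭ – C♭, so B♭ is the root — B♭ minor seventh flat nine.

B♭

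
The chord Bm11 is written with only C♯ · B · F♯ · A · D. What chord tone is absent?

E

The full Bm11 chord is B, D, F♯, A, C♯, E.
Comparing with the voicing, the perfect 11th (11th) — E — is absent.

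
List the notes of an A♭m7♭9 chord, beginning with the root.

Ab Cb Eb Gb Bbb

A♭m7♭9 is a minor seventh flat nine built on Ab.
Ab — root
Cb — minor 3rd
Eb — perfect 5th
Gb — minor 7th
Bbb — minor 9th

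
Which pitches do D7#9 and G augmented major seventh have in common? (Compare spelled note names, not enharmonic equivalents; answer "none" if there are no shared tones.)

D7#9 = D, F#, A, C, E#.
G augmented major seventh = G, B, D#, F#.
Shared: F#.

F#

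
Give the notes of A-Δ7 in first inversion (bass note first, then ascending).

C, E, G#, A

A-Δ7 = A–C–E–G#; first inversion → third (C) lowest.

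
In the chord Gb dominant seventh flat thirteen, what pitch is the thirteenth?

Ebb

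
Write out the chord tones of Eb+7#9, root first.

Root Eb, quality dominant seventh sharp nine sharp five:
Root: Eb
Major 3rd (3rd): G
Augmented 5th (5th): B
Minor 7th (7th): Db
Augmented 9th (9th): F#

Eb  G  B  Db  F#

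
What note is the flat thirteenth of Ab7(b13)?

Fb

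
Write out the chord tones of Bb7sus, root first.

Bb, Eb, F, Ab

Bb7sus: dominant seventh suspended fourth on Bb.
- root: Bb
- perfect 4th: Eb
- perfect 5th: F
- minor 7th: Ab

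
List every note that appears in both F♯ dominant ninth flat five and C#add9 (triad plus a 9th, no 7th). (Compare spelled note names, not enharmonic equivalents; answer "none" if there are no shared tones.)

F♯ dominant ninth flat five: F# A# C E G#
C#add9: C# E# G# D#
Common to both → G#.

G#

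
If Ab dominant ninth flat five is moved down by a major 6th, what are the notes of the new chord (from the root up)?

A major 6th down from A♭ is C♭, so the new chord is C♭ dominant ninth flat five.
C♭ — root
E♭ — major 3rd
G𝄫 — diminished 5th
B𝄫 — minor 7th
D♭ — major 9th

C♭, E♭, G𝄫, B𝄫, D♭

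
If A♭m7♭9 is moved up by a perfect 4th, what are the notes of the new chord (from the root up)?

Db, Fb, Ab, Cb, Ebb

Ab up a perfect 4th → Db. New chord: Db minor seventh flat nine.
Db — root
Fb — minor 3rd
Ab — perfect 5th
Cb — minor 7th
Ebb — minor 9th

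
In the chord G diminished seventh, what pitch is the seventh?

Root of G diminished seventh = G. The 7th is a diminished 7th: G up a diminished 7th → Fb.

Fb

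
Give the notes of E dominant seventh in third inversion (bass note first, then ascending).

D E G-sharp B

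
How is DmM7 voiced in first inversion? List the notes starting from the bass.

F  A  C#  D

DmM7 = D–F–A–C#; first inversion → third (F) lowest.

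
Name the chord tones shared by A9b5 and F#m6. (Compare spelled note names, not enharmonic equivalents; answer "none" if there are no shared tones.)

A, C♯

A9b5 = A, C♯, E♭, G, B.
F#m6 = F♯, A, C♯, D♯.
Shared: A, C♯.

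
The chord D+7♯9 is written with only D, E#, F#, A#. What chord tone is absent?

The full D+7♯9 chord is D, F#, A#, C, E#.
Comparing with the voicing, the minor 7th (7th) — C — is absent.

C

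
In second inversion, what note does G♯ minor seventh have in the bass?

G♯ minor seventh in root position is G#–B–D#–F#.
Second inversion places the fifth in the bass, which is D#.

D#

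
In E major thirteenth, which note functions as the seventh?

E major thirteenth is built on E; its 7th is a major 7th above the root.
A seventh above E uses the letter D, and the major 7th above E is D-sharp.

D-sharp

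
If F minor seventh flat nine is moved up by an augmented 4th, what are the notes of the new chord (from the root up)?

Transposed root: F → B (augmented 4th up). So we spell B minor seventh flat nine:
- root: B
- minor 3rd: D
- perfect 5th: F#
- minor 7th: A
- minor 9th: C

B  D  F#  A  C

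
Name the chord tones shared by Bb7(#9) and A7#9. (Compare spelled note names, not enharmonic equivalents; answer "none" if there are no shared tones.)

C#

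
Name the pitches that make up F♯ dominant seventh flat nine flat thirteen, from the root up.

F-sharp – A-sharp – C-sharp – E – G – D

F♯ dominant seventh flat nine flat thirteen: dominant seventh flat nine flat thirteen on F-sharp.
Root: F-sharp
Major 3rd (3rd): A-sharp
Perfect 5th (5th): C-sharp
Minor 7th (7th): E
Minor 9th (9th): G
Minor 13th (13th): D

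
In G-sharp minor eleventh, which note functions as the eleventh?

C-sharp

G-sharp minor eleventh is built on G-sharp; its 11th is a perfect 11th above the root.
A fourth above G uses the letter C, and the perfect 11th above G-sharp is C-sharp.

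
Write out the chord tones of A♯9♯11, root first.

A♯ C𝄪 E♯ G♯ B♯ D𝄪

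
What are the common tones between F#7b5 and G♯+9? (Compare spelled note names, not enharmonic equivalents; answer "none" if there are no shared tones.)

F♯  A♯

F#7b5: F♯ A♯ C E
G♯+9: G♯ B♯ D𝄪 F♯ A♯
Common to both → F♯, A♯.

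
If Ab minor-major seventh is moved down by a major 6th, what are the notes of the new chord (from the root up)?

C-flat – E-double-flat – G-flat – B-flat

Transposed root: A-flat → C-flat (major 6th down). So we spell C-flat minor-major seventh:
root → C-flat
3rd (minor 3rd) → E-double-flat
5th (perfect 5th) → G-flat
7th (major 7th) → B-flat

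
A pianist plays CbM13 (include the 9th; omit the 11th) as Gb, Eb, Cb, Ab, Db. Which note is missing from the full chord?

CbM13 = Cb, Eb, Gb, Bb, Db, Ab. The voicing lacks the 7th (major 7th), Bb.

Bb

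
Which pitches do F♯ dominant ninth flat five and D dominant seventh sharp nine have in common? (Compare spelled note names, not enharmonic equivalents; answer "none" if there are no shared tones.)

F-sharp C

F♯ dominant ninth flat five: F-sharp A-sharp C E G-sharp
D dominant seventh sharp nine: D F-sharp A C E-sharp
Common to both → F-sharp, C.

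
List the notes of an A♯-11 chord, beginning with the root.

A#  C#  E#  G#  B#  D#

Root A#, quality minor eleventh:
- root: A#
- minor 3rd: C#
- perfect 5th: E#
- minor 7th: G#
- major 9th: B#
- perfect 11th: D#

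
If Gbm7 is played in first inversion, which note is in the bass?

Bbb

Gbm7 in root position is Gb–Bbb–Db–Fb.
First inversion places the third in the bass, which is Bbb.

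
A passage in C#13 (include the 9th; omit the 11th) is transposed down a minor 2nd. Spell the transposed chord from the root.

B# – D## – F## – A# – C## – G##

A minor 2nd down from C# is B#, so the new chord is B# dominant thirteenth.
Root: B#
Major 3rd (3rd): D##
Perfect 5th (5th): F##
Minor 7th (7th): A#
Major 9th (9th): C##
Major 13th (13th): G##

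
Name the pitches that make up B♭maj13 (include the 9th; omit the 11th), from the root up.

Bb  D  F  A  C  G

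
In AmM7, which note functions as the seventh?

G#

AmM7 is built on A; its 7th is a major 7th above the root.
A seventh above A uses the letter G, and the major 7th above A is G#.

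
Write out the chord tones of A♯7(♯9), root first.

A♯  C𝄪  E♯  G♯  B𝄪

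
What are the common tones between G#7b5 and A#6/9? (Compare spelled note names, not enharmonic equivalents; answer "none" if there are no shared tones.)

B#

G#7b5 = G#, B#, D, F#.
A#6/9 = A#, C##, E#, F##, B#.
Shared: B#.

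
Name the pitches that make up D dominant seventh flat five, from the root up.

D, F-sharp, A-flat, C

D dominant seventh flat five is a dominant seventh flat five built on D.
D — root
F-sharp — major 3rd
A-flat — diminished 5th
C — minor 7th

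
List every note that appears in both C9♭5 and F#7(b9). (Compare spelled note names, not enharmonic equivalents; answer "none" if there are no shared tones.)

E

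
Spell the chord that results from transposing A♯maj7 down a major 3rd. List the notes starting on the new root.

Transposed root: A# → F# (major 3rd down). So we spell F# major seventh:
F# — root
A# — major 3rd
C# — perfect 5th
E# — major 7th

F#  A#  C#  E#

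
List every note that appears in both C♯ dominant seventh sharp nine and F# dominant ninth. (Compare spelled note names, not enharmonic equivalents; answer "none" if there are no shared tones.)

C#  G#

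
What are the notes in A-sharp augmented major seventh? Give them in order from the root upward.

A-sharp C-double-sharp E-double-sharp G-double-sharp

A-sharp augmented major seventh is an augmented major seventh built on A-sharp.
A-sharp — root
C-double-sharp — major 3rd
E-double-sharp — augmented 5th
G-double-sharp — major 7th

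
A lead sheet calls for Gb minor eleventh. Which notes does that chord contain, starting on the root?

Gb minor eleventh: minor eleventh on G-flat.
- root: G-flat
- minor 3rd: B-double-flat
- perfect 5th: D-flat
- minor 7th: F-flat
- major 9th: A-flat
- perfect 11th: C-flat

G-flat, B-double-flat, D-flat, F-flat, A-flat, C-flat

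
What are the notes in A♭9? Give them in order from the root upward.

A♭9 is a dominant ninth built on Ab.
Ab — root
C — major 3rd
Eb — perfect 5th
Gb — minor 7th
Bb — major 9th

Ab C Eb Gb Bb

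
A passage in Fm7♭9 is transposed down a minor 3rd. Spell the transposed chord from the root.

D  F  A  C  Eb

A minor 3rd down from F is D, so the new chord is D minor seventh flat nine.
- root: D
- minor 3rd: F
- perfect 5th: A
- minor 7th: C
- minor 9th: Eb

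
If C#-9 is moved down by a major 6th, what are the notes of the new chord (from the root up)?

E, G, B, D, F#

Transposed root: C# → E (major 6th down). So we spell E minor ninth:
- root: E
- minor 3rd: G
- perfect 5th: B
- minor 7th: D
- major 9th: F#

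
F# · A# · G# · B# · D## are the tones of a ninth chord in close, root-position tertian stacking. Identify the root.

G#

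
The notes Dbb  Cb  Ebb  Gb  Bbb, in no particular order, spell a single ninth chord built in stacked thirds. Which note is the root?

Cb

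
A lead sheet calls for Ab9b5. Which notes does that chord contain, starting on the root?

Ab9b5: dominant ninth flat five on A♭.
A♭ — root
C — major 3rd
E𝄫 — diminished 5th
G♭ — minor 7th
B♭ — major 9th

A♭ C E𝄫 G♭ B♭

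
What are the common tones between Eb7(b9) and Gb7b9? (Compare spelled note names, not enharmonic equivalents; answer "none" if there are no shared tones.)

Bb, Db, Fb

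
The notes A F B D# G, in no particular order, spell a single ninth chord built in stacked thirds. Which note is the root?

G

Arranged so that each adjacent pair is a third by letter name: G – B – D# – F – A.
The bottom of that stack, G, is the root (this is G dominant ninth sharp five).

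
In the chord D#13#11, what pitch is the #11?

G##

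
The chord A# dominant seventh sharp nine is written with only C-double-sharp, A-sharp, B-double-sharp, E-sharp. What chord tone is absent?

The full A# dominant seventh sharp nine chord is A-sharp, C-double-sharp, E-sharp, G-sharp, B-double-sharp.
Comparing with the voicing, the minor 7th (7th) — G-sharp — is absent.

G-sharp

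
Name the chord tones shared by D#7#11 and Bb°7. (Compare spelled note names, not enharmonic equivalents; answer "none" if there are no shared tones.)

none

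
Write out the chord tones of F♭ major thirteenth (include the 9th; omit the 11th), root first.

F-flat A-flat C-flat E-flat G-flat D-flat

F♭ major thirteenth: major thirteenth on F-flat.
Root: F-flat
Major 3rd (3rd): A-flat
Perfect 5th (5th): C-flat
Major 7th (7th): E-flat
Major 9th (9th): G-flat
Major 13th (13th): D-flat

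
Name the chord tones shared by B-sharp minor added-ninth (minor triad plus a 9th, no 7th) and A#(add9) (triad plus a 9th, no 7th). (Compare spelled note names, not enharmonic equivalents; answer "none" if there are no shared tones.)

B-sharp minor added-ninth = B♯, D♯, F𝄪, C𝄪.
A#(add9) = A♯, C𝄪, E♯, B♯.
Shared: B♯, C𝄪.

B♯ – C𝄪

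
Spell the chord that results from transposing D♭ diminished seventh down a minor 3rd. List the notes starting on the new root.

Db down a minor 3rd → Bb. New chord: Bb diminished seventh.
root → Bb
3rd (minor 3rd) → Db
5th (diminished 5th) → Fb
7th (diminished 7th) → Abb

Bb, Db, Fb, Abb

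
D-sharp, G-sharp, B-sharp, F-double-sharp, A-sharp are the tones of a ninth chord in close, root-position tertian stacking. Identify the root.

G-sharp

Stacking in thirds gives G-sharp – B-sharp – D-sharp – F-double-sharp – A-sharp, so G-sharp is the root — G-sharp major ninth.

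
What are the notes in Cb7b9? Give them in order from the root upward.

Cb7b9 is a dominant seventh flat nine built on C♭.
C♭ — root
E♭ — major 3rd
G♭ — perfect 5th
B𝄫 — minor 7th
D𝄫 — minor 9th

C♭, E♭, G♭, B𝄫, D𝄫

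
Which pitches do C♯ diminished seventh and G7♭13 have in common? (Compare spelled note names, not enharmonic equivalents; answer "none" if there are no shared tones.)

C♯ diminished seventh = C#, E, G, Bb.
G7♭13 = G, B, D, F, Eb.
Shared: G.

G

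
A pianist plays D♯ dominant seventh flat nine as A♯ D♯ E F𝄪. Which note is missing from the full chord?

C♯

The full D♯ dominant seventh flat nine chord is D♯, F𝄪, A♯, C♯, E.
Comparing with the voicing, the minor 7th (7th) — C♯ — is absent.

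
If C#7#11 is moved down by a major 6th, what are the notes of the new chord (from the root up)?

E G# B D A#

C# down a major 6th → E. New chord: E dominant seventh sharp eleven.
Root: E
Major 3rd (3rd): G#
Perfect 5th (5th): B
Minor 7th (7th): D
Augmented 11th (11th): A#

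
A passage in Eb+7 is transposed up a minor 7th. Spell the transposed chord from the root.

Transposed root: E♭ → D♭ (minor 7th up). So we spell D♭ augmented seventh:
root → D♭
3rd (major 3rd) → F
5th (augmented 5th) → A
7th (minor 7th) → C♭

D♭, F, A, C♭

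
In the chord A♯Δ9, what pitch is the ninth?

B♯

A♯Δ9 is built on A♯; its 9th is a major 9th above the root.
A second above A uses the letter B, and the major 9th above A♯ is B♯.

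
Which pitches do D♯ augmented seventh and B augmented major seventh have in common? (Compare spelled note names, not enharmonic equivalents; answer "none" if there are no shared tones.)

D-sharp – F-double-sharp

D♯ augmented seventh = D-sharp, F-double-sharp, A-double-sharp, C-sharp.
B augmented major seventh = B, D-sharp, F-double-sharp, A-sharp.
Shared: D-sharp, F-double-sharp.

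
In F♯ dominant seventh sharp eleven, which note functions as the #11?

B-sharp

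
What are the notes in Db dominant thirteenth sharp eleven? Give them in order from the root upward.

Db dominant thirteenth sharp eleven: dominant thirteenth sharp eleven on D-flat.
Root: D-flat
Major 3rd (3rd): F
Perfect 5th (5th): A-flat
Minor 7th (7th): C-flat
Major 9th (9th): E-flat
Augmented 11th (11th): G
Major 13th (13th): B-flat

D-flat, F, A-flat, C-flat, E-flat, G, B-flat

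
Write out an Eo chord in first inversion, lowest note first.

G, Bb, E

In root position, Eo is E–G–Bb.
First inversion puts the third (G) in the bass.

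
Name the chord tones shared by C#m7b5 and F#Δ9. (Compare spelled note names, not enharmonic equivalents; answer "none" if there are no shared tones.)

C#m7b5: C# E G B
F#Δ9: F# A# C# E# G#
Common to both → C#.

C#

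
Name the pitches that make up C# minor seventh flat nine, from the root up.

C# minor seventh flat nine is a minor seventh flat nine built on C-sharp.
- root: C-sharp
- minor 3rd: E
- perfect 5th: G-sharp
- minor 7th: B
- minor 9th: D

C-sharp E G-sharp B D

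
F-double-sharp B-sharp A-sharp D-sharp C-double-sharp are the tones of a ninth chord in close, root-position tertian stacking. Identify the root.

B-sharp

Stacking in thirds gives B-sharp – D-sharp – F-double-sharp – A-sharp – C-double-sharp, so B-sharp is the root — B-sharp minor ninth.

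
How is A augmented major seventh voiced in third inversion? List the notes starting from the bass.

G-sharp, A, C-sharp, E-sharp

In root position, A augmented major seventh is A–C-sharp–E-sharp–G-sharp.
Third inversion puts the seventh (G-sharp) in the bass.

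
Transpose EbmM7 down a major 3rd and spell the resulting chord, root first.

Cb Ebb Gb Bb

Eb down a major 3rd → Cb. New chord: Cb minor-major seventh.
Root: Cb
Minor 3rd (3rd): Ebb
Perfect 5th (5th): Gb
Major 7th (7th): Bb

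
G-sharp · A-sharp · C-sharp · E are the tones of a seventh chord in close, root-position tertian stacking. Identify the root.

A-sharp

Arranged so that each adjacent pair is a third by letter name: A-sharp – C-sharp – E – G-sharp.
The bottom of that stack, A-sharp, is the root (this is A-sharp half-diminished seventh).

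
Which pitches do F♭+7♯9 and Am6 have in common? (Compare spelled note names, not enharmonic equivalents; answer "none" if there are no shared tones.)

C

F♭+7♯9: Fb Ab C Ebb G
Am6: A C E F#
Common to both → C.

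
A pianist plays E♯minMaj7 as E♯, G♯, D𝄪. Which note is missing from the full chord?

B♯

The full E♯minMaj7 chord is E♯, G♯, B♯, D𝄪.
Comparing with the voicing, the perfect 5th (5th) — B♯ — is absent.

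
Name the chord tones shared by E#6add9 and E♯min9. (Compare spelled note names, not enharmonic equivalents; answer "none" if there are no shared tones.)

E#6add9: E# G## B# C## F##
E♯min9: E# G# B# D# F##
Common to both → E#, B#, F##.

E# – B# – F##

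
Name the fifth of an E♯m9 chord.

E♯m9 is built on E#; its 5th is a perfect 5th above the root.
A fifth above E uses the letter B, and the perfect 5th above E# is B#.

B#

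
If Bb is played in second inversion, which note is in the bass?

Bb in root position is Bb–D–F.
Second inversion places the fifth in the bass, which is F.

F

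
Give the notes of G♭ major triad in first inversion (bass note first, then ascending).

Bb, Db, Gb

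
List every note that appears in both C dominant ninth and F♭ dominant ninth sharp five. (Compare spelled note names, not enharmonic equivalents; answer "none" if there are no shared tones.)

C

C dominant ninth = C, E, G, B-flat, D.
F♭ dominant ninth sharp five = F-flat, A-flat, C, E-double-flat, G-flat.
Shared: C.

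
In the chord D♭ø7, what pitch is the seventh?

Cb

D♭ø7 is built on Db; its 7th is a minor 7th above the root.
A seventh above D uses the letter C, and the minor 7th above Db is Cb.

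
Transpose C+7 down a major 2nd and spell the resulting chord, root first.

Bb, D, F#, Ab

A major 2nd down from C is Bb, so the new chord is Bb augmented seventh.
- root: Bb
- major 3rd: D
- augmented 5th: F#
- minor 7th: Ab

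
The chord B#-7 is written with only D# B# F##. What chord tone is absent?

B#-7 = B#, D#, F##, A#. The voicing lacks the 7th (minor 7th), A#.

A#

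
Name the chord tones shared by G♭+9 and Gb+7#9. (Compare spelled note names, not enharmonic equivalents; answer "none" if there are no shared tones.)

G♭+9: Gb Bb D Fb Ab
Gb+7#9: Gb Bb D Fb A
Common to both → Gb, Bb, D, Fb.

Gb, Bb, D, Fb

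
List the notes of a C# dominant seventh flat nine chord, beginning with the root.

C# dominant seventh flat nine: dominant seventh flat nine on C-sharp.
C-sharp — root
E-sharp — major 3rd
G-sharp — perfect 5th
B — minor 7th
D — minor 9th

C-sharp – E-sharp – G-sharp – B – D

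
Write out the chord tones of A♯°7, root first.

A♯, C♯, E, G

Root A♯, quality diminished seventh:
root → A♯
3rd (minor 3rd) → C♯
5th (diminished 5th) → E
7th (diminished 7th) → G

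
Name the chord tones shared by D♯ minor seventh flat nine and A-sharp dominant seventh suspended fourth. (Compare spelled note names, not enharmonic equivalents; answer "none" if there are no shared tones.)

D-sharp  A-sharp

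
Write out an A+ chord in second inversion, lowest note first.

E#, A, C#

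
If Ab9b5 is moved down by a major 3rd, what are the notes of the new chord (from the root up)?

F♭, A♭, C𝄫, E𝄫, G♭

A♭ down a major 3rd → F♭. New chord: F♭ dominant ninth flat five.
Root: F♭
Major 3rd (3rd): A♭
Diminished 5th (5th): C𝄫
Minor 7th (7th): E𝄫
Major 9th (9th): G♭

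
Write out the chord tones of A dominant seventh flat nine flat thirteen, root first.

A dominant seventh flat nine flat thirteen: dominant seventh flat nine flat thirteen on A.
Root: A
Major 3rd (3rd): C-sharp
Perfect 5th (5th): E
Minor 7th (7th): G
Minor 9th (9th): B-flat
Minor 13th (13th): F

A  C-sharp  E  G  B-flat  F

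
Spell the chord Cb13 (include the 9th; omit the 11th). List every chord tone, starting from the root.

Cb13 is a dominant thirteenth built on C♭.
root → C♭
3rd (major 3rd) → E♭
5th (perfect 5th) → G♭
7th (minor 7th) → B𝄫
9th (major 9th) → D♭
13th (major 13th) → A♭

C♭  E♭  G♭  B𝄫  D♭  A♭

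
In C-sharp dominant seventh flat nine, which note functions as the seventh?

B

Root of C-sharp dominant seventh flat nine = C-sharp. The 7th is a minor 7th: C-sharp up a minor 7th → B.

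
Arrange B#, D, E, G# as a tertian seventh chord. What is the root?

E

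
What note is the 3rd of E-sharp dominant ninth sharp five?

G-double-sharp

E-sharp dominant ninth sharp five is built on E-sharp; its 3rd is a major 3rd above the root.
A third above E uses the letter G, and the major 3rd above E-sharp is G-double-sharp.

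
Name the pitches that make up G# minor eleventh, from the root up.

G# – B – D# – F# – A# – C#

G# minor eleventh is a minor eleventh built on G#.
G# — root
B — minor 3rd
D# — perfect 5th
F# — minor 7th
A# — major 9th
C# — perfect 11th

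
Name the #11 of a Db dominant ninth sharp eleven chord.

G

Db dominant ninth sharp eleven is built on D-flat; its 11th is an augmented 11th above the root.
A fourth above D uses the letter G, and the augmented 11th above D-flat is G.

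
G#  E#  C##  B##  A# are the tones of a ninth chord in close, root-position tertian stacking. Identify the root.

A#

Stacking in thirds gives A# – C## – E# – G# – B##, so A# is the root — A# dominant seventh sharp nine.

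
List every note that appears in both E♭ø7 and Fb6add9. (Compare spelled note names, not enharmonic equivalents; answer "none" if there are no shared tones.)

Gb – Db

E♭ø7 = Eb, Gb, Bbb, Db.
Fb6add9 = Fb, Ab, Cb, Db, Gb.
Shared: Gb, Db.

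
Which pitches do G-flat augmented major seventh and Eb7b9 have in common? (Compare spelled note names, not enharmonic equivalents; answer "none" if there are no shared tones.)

G-flat augmented major seventh = Gb, Bb, D, F.
Eb7b9 = Eb, G, Bb, Db, Fb.
Shared: Bb.

Bb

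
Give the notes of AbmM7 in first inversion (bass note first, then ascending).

Cb Eb G Ab

AbmM7 = Ab–Cb–Eb–G; first inversion → third (Cb) lowest.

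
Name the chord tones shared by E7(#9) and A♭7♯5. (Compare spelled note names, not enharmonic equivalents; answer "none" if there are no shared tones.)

E7(#9) = E, G#, B, D, F##.
A♭7♯5 = Ab, C, E, Gb.
Shared: E.

E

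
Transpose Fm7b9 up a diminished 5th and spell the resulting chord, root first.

C♭  E𝄫  G♭  B𝄫  D𝄫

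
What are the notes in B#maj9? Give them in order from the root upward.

B#, D##, F##, A##, C##

B#maj9 is a major ninth built on B#.
Root: B#
Major 3rd (3rd): D##
Perfect 5th (5th): F##
Major 7th (7th): A##
Major 9th (9th): C##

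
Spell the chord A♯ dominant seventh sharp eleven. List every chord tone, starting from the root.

A-sharp  C-double-sharp  E-sharp  G-sharp  D-double-sharp

Root A-sharp, quality dominant seventh sharp eleven:
- root: A-sharp
- major 3rd: C-double-sharp
- perfect 5th: E-sharp
- minor 7th: G-sharp
- augmented 11th: D-double-sharp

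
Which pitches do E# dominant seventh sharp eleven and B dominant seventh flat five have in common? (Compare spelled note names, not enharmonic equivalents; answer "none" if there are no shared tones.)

E# dominant seventh sharp eleven: E♯ G𝄪 B♯ D♯ A𝄪
B dominant seventh flat five: B D♯ F A
Common to both → D♯.

D♯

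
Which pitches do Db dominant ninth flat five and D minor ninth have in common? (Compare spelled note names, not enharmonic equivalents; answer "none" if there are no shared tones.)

F

Db dominant ninth flat five: D-flat F A-double-flat C-flat E-flat
D minor ninth: D F A C E
Common to both → F.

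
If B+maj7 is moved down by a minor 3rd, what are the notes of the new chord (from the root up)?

B down a minor 3rd → G#. New chord: G# augmented major seventh.
root → G#
3rd (major 3rd) → B#
5th (augmented 5th) → D##
7th (major 7th) → F##

G#, B#, D##, F##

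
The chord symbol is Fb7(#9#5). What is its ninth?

Root of Fb7(#9#5) = Fb. The 9th is an augmented 9th: Fb up an augmented 9th → G.

G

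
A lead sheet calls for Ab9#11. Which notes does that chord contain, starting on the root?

Ab, C, Eb, Gb, Bb, D

Root Ab, quality dominant ninth sharp eleven:
Root: Ab
Major 3rd (3rd): C
Perfect 5th (5th): Eb
Minor 7th (7th): Gb
Major 9th (9th): Bb
Augmented 11th (11th): D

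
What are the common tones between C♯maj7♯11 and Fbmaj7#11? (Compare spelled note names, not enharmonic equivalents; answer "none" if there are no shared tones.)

none

C♯maj7♯11: C# E# G# B# F##
Fbmaj7#11: Fb Ab Cb Eb Bb
Common to both → none.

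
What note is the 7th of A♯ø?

A♯ø is built on A#; its 7th is a minor 7th above the root.
A seventh above A uses the letter G, and the minor 7th above A# is G#.

G#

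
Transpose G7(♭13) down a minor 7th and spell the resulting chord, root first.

Transposed root: G → A (minor 7th down). So we spell A dominant seventh flat thirteen:
A — root
C# — major 3rd
E — perfect 5th
G — minor 7th
F — minor 13th

A, C#, E, G, F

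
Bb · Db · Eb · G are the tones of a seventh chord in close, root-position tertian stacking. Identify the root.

Eb

Stacking in thirds gives Eb – G – Bb – Db, so Eb is the root — Eb dominant seventh.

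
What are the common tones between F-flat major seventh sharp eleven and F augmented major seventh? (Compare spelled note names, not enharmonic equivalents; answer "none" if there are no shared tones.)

F-flat major seventh sharp eleven: F-flat A-flat C-flat E-flat B-flat
F augmented major seventh: F A C-sharp E
Common to both → none.

none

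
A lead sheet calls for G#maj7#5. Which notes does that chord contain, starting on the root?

G# B# D## F##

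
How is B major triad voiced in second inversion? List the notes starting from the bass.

F-sharp, B, D-sharp

B major triad = B–D-sharp–F-sharp; second inversion → fifth (F-sharp) lowest.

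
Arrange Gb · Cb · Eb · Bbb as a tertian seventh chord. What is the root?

Cb

Stacking in thirds gives Cb – Eb – Gb – Bbb, so Cb is the root — Cb dominant seventh.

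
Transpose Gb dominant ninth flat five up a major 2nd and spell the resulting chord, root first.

A♭, C, E𝄫, G♭, B♭

Transposed root: G♭ → A♭ (major 2nd up). So we spell A♭ dominant ninth flat five:
Root: A♭
Major 3rd (3rd): C
Diminished 5th (5th): E𝄫
Minor 7th (7th): G♭
Major 9th (9th): B♭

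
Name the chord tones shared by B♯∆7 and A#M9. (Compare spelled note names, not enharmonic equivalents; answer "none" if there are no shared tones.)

B#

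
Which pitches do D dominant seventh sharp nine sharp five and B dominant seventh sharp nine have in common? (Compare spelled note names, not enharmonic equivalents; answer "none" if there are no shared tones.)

F-sharp

D dominant seventh sharp nine sharp five: D F-sharp A-sharp C E-sharp
B dominant seventh sharp nine: B D-sharp F-sharp A C-double-sharp
Common to both → F-sharp.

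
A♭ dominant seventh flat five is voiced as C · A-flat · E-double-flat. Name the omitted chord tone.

G-flat

A♭ dominant seventh flat five = A-flat, C, E-double-flat, G-flat. The voicing lacks the 7th (minor 7th), G-flat.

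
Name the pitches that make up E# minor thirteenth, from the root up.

E♯  G♯  B♯  D♯  F𝄪  A♯  C𝄪

Root E♯, quality minor thirteenth:
E♯ — root
G♯ — minor 3rd
B♯ — perfect 5th
D♯ — minor 7th
F𝄪 — major 9th
A♯ — perfect 11th
C𝄪 — major 13th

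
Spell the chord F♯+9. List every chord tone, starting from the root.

F# – A# – C## – E – G#

F♯+9 is a dominant ninth sharp five built on F#.
- root: F#
- major 3rd: A#
- augmented 5th: C##
- minor 7th: E
- major 9th: G#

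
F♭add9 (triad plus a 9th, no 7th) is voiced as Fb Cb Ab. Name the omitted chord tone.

The full F♭add9 chord is Fb, Ab, Cb, Gb.
Comparing with the voicing, the major 9th (9th) — Gb — is absent.

Gb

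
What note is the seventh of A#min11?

G#

Root of A#min11 = A#. The 7th is a minor 7th: A# up a minor 7th → G#.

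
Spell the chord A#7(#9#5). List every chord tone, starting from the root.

A#7(#9#5): dominant seventh sharp nine sharp five on A#.
A# — root
C## — major 3rd
E## — augmented 5th
G# — minor 7th
B## — augmented 9th

A#  C##  E##  G#  B##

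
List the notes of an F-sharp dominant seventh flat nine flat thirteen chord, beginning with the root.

F-sharp dominant seventh flat nine flat thirteen is a dominant seventh flat nine flat thirteen built on F-sharp.
F-sharp — root
A-sharp — major 3rd
C-sharp — perfect 5th
E — minor 7th
G — minor 9th
D — minor 13th

F-sharp  A-sharp  C-sharp  E  G  D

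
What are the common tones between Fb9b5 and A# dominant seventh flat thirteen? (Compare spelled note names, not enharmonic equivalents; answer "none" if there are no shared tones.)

none

Fb9b5 = Fb, Ab, Cbb, Ebb, Gb.
A# dominant seventh flat thirteen = A#, C##, E#, G#, F#.
Shared: none.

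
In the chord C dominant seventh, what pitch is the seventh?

Root of C dominant seventh = C. The 7th is a minor 7th: C up a minor 7th → Bb.

Bb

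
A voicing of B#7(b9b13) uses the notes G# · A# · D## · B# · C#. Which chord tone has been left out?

F##

B#7(b9b13) = B#, D##, F##, A#, C#, G#. The voicing lacks the 5th (perfect 5th), F##.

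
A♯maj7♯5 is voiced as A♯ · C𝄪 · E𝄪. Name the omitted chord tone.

G𝄪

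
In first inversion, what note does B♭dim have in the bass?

Db

B♭dim in root position is Bb–Db–Fb.
First inversion places the third in the bass, which is Db.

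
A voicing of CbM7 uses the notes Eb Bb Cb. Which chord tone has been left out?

The full CbM7 chord is Cb, Eb, Gb, Bb.
Comparing with the voicing, the perfect 5th (5th) — Gb — is absent.

Gb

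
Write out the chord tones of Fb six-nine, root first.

Fb six-nine: six-nine on Fb.
root → Fb
3rd (major 3rd) → Ab
5th (perfect 5th) → Cb
6th (major 6th) → Db
9th (major 9th) → Gb

Fb, Ab, Cb, Db, Gb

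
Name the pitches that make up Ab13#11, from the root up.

A♭ – C – E♭ – G♭ – B♭ – D – F

Ab13#11: dominant thirteenth sharp eleven on A♭.
A♭ — root
C — major 3rd
E♭ — perfect 5th
G♭ — minor 7th
B♭ — major 9th
D — augmented 11th
F — major 13th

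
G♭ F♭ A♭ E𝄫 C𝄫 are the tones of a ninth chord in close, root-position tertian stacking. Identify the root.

Arranged so that each adjacent pair is a third by letter name: F♭ – A♭ – C𝄫 – E𝄫 – G♭.
The bottom of that stack, F♭, is the root (this is F♭ dominant ninth flat five).

F♭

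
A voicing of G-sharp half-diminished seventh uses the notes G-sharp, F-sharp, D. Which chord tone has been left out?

B

G-sharp half-diminished seventh = G-sharp, B, D, F-sharp. The voicing lacks the 3rd (minor 3rd), B.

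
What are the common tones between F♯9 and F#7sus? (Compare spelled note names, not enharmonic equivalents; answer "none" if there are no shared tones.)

F♯  C♯  E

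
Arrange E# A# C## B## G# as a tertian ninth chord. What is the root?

A#

Stacking in thirds gives A# – C## – E# – G# – B##, so A# is the root — A# dominant seventh sharp nine.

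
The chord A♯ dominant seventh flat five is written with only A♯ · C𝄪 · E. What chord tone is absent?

G♯

The full A♯ dominant seventh flat five chord is A♯, C𝄪, E, G♯.
Comparing with the voicing, the minor 7th (7th) — G♯ — is absent.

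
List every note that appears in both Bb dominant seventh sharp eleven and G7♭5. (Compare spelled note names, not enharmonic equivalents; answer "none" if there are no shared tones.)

Bb dominant seventh sharp eleven = Bb, D, F, Ab, E.
G7♭5 = G, B, Db, F.
Shared: F.

F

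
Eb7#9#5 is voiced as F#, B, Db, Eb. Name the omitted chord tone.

G

The full Eb7#9#5 chord is Eb, G, B, Db, F#.
Comparing with the voicing, the major 3rd (3rd) — G — is absent.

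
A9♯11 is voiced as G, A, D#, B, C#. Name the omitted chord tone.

The full A9♯11 chord is A, C#, E, G, B, D#.
Comparing with the voicing, the perfect 5th (5th) — E — is absent.

E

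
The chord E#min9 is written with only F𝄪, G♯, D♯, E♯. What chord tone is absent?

B♯

The full E#min9 chord is E♯, G♯, B♯, D♯, F𝄪.
Comparing with the voicing, the perfect 5th (5th) — B♯ — is absent.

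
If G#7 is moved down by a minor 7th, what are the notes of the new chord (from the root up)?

A# – C## – E# – G#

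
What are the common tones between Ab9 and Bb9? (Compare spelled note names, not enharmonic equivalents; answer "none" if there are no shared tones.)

Ab9: A♭ C E♭ G♭ B♭
Bb9: B♭ D F A♭ C
Common to both → A♭, C, B♭.

A♭ C B♭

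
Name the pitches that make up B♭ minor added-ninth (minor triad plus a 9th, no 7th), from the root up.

Bb – Db – F – C

B♭ minor added-ninth is a minor added-ninth built on Bb.
root → Bb
3rd (minor 3rd) → Db
5th (perfect 5th) → F
9th (major 9th) → C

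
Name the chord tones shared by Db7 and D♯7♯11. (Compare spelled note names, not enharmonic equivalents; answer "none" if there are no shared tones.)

Db7 = Db, F, Ab, Cb.
D♯7♯11 = D#, F##, A#, C#, G##.
Shared: none.

none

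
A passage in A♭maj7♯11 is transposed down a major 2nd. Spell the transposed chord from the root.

A major 2nd down from A♭ is G♭, so the new chord is G♭ major seventh sharp eleven.
- root: G♭
- major 3rd: B♭
- perfect 5th: D♭
- major 7th: F
- augmented 11th: C

G♭, B♭, D♭, F, C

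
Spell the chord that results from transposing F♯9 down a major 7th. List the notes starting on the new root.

F# down a major 7th → G. New chord: G dominant ninth.
root → G
3rd (major 3rd) → B
5th (perfect 5th) → D
7th (minor 7th) → F
9th (major 9th) → A

G, B, D, F, A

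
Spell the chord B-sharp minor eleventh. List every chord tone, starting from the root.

B# D# F## A# C## E#

B-sharp minor eleventh: minor eleventh on B#.
B# — root
D# — minor 3rd
F## — perfect 5th
A# — minor 7th
C## — major 9th
E# — perfect 11th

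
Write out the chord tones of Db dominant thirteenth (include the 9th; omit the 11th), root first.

Db dominant thirteenth: dominant thirteenth on D-flat.
root → D-flat
3rd (major 3rd) → F
5th (perfect 5th) → A-flat
7th (minor 7th) → C-flat
9th (major 9th) → E-flat
13th (major 13th) → B-flat

D-flat F A-flat C-flat E-flat B-flat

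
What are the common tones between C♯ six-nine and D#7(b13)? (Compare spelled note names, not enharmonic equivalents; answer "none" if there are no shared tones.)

C♯  A♯  D♯

C♯ six-nine: C♯ E♯ G♯ A♯ D♯
D#7(b13): D♯ F𝄪 A♯ C♯ B
Common to both → C♯, A♯, D♯.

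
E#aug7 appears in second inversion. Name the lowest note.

B##

E#aug7 = E#–G##–B##–D#. Second inversion → fifth in the bass = B##.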